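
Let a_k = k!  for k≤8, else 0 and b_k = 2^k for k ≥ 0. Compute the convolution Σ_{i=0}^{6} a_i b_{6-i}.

Write out a_i and b_{6-i} for i = 0,…,6 and sum the products.
Σ = 1·64 + 1·32 + 2·16 + 6·8 + 24·4 + 120·2 + 720·1 = 1232.

1232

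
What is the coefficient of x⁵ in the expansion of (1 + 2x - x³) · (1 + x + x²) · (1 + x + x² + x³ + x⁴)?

5

(1 + 2x - x³) has coefficients 1,2,0,-1 for degrees 0…3.
(1 + x + x²) has coefficients 1,1,1,0,0,0 for degrees 0…5.
Finally multiplying by (1 + x + x² + x³ + x⁴), the product of all factors after the first has coefficients 1,2,3,3,3,2 for degrees 0…5.
[x⁵] = 1·2 + 2·3 − 1·3 = 5.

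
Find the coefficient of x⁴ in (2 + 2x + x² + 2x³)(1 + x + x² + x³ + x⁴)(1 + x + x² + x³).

(2 + 2x + x² + 2x³) has coefficients 2,2,1,2 for degrees 0…3.
(1 + x + x² + x³ + x⁴) has coefficients 1,1,1,1,1 for degrees 0…4.
Finally multiplying by (1 + x + x² + x³), the product of all factors after the first has coefficients 1,2,3,4,4 for degrees 0…4.
[x⁴] = 2·4 + 2·4 + 1·3 + 2·2 = 23.

23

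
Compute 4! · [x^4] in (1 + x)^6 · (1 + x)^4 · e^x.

8501

The EGF product rule gives c_4 = Σ_{k_1+k_2+k_3=4} C(4; k_1,k_2,k_3) · ∏ g_i(k_i), where (1+x)^6 gives the falling factorial (6)_k; (1+x)^4 gives the falling factorial (4)_k; e^x gives (1)^k.
g_1(k) for k = 0…4: 1, 6, 30, 120, 360.
g_2(k) for k = 0…4: 1, 4, 12, 24, 24.
g_3(k) for k = 0…4: 1, 1, 1, 1, 1.
First combine the last two factors: h(k) = Σ_j C(k,j)·g_2(j)·g_3(k−j) for k = 0…4: 1, 5, 21, 73, 209.
c_4 = Σ_k C(4,k)·g_1(k)·h(4−k) = 1·1·209 + 4·6·73 + 6·30·21 + 4·120·5 + 1·360·1 = 209 + 1752 + 3780 + 2400 + 360 = 8501.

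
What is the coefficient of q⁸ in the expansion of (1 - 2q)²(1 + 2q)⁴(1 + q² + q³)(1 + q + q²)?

(1 - 2q)² has coefficients 1,-4,4 for degrees 0…2.
(1 + 2q)⁴ has coefficients 1,8,24,32,16,0,0,0,0 for degrees 0…8.
Multiplying by (1 + q² + q³) gives running coefficients 1,8,25,41,48,56,48,16,0 for degrees 0…8.
Finally multiplying by (1 + q + q²), the product of all factors after the first has coefficients 1,9,34,74,114,145,152,120,64 for degrees 0…8.
[q⁸] = 1·64 − 4·120 + 4·152 = 192.

192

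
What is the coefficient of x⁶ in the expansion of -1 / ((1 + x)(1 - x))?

The denominator gives the recurrence a_n = a_(n−2) for n ≥ 2; the numerator fixes a_0 = -1, a_1 = 0.
Iterating: -1, 0, -1, 0, -1, 0, -1, so a_6 = -1.

-1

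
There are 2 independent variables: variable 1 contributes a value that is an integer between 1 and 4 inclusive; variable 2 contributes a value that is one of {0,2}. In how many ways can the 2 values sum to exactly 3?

The generating function for the choices is (t + t^2 + t^3 + t^4)·(1 + t^2); the count is [t^3].
(t + t^2 + t^3 + t^4) has coefficients 0,1,1,1 for degrees 0…3.
(1 + t^2) has coefficients 1,0,1,0 for degrees 0…3.
[t^3] = 1·1 + 1·0 + 1·1 = 2.

2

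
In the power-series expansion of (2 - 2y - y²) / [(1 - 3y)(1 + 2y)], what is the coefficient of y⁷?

The denominator gives the recurrence a_n = a_(n−1) + 6a_(n−2) for n ≥ 3; the numerator fixes a_0 = 2, a_1 = 0, a_2 = 11.
Iterating: 2, 0, 11, 11, 77, 143, 605, 1463, so a_7 = 1463.

1463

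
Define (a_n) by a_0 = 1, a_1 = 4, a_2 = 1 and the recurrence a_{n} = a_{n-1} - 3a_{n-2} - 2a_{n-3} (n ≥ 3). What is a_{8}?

The ordinary generating function has denominator 1 - q + 3q^2 + 2q^3.
Iterating the recurrence: a_0,…,a_{8} = 1, 4, 1, -13, -24, 13, 111, 120, -239.

-239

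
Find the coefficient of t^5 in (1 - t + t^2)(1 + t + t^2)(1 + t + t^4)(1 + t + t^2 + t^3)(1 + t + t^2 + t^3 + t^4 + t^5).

20

(1 - t + t^2) has coefficients 1,-1,1 for degrees 0…2.
(1 + t + t^2) has coefficients 1,1,1,0,0,0 for degrees 0…5.
Multiplying by (1 + t + t^4) gives running coefficients 1,2,2,1,1,1 for degrees 0…5.
Multiplying by (1 + t + t^2 + t^3) gives running coefficients 1,3,5,6,6,5 for degrees 0…5.
Finally multiplying by (1 + t + t^2 + t^3 + t^4 + t^5), the product of all factors after the first has coefficients 1,4,9,15,21,26 for degrees 0…5.
[t^5] = 1·26 − 1·21 + 1·15 = 20.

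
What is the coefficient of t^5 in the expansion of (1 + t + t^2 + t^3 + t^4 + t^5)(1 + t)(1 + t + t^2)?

(1 + t + t^2 + t^3 + t^4 + t^5) has coefficients 1,1,1,1,1,1 for degrees 0…5.
(1 + t) has coefficients 1,1,0,0,0,0 for degrees 0…5.
Finally multiplying by (1 + t + t^2), the product of all factors after the first has coefficients 1,2,2,1,0,0 for degrees 0…5.
[t^5] = 1·0 + 1·0 + 1·1 + 1·2 + 1·2 + 1·1 = 6.

6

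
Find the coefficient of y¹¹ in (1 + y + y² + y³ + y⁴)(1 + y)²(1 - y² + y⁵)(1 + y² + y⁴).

6

(1 + y + y² + y³ + y⁴) has coefficients 1,1,1,1,1 for degrees 0…4.
(1 + y)² has coefficients 1,2,1,0,0,0,0,0,0,0,0,0 for degrees 0…11.
Multiplying by (1 - y² + y⁵) gives running coefficients 1,2,0,-2,-1,1,2,1,0,0,0,0 for degrees 0…11.
Finally multiplying by (1 + y² + y⁴), the product of all factors after the first has coefficients 1,2,1,0,0,1,1,0,1,2,2,1 for degrees 0…11.
[y¹¹] = 1·1 + 1·2 + 1·2 + 1·1 + 1·0 = 6.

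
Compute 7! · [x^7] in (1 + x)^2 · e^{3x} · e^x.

116736

The EGF product rule gives c_7 = Σ_{k_1+k_2+k_3=7} C(7; k_1,k_2,k_3) · ∏ g_i(k_i), where (1+x)^2 gives the falling factorial (2)_k; e^{3x} gives (3)^k; e^x gives (1)^k.
g_1(k) for k = 0…7: 1, 2, 2, 0, 0, 0, 0, 0.
g_2(k) for k = 0…7: 1, 3, 9, 27, 81, 243, 729, 2187.
g_3(k) for k = 0…7: 1, 1, 1, 1, 1, 1, 1, 1.
First combine the last two factors: h(k) = Σ_j C(k,j)·g_2(j)·g_3(k−j) for k = 0…7: 1, 4, 16, 64, 256, 1024, 4096, 16384.
c_7 = Σ_k C(7,k)·g_1(k)·h(7−k) = 1·1·16384 + 7·2·4096 + 21·2·1024 = 16384 + 57344 + 43008 = 116736.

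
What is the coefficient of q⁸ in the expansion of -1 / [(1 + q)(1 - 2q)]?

Partial fractions give a closed form: a_n = (-1/3)·(-1)^n + (-2/3)·2^n.
At n = 8: a_8 = -171.

-171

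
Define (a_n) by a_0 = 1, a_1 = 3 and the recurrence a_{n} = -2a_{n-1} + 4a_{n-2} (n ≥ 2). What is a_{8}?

The ordinary generating function has denominator 1 + 2x - 4x^2.
Iterating the recurrence: a_0,…,a_{8} = 1, 3, -2, 16, -40, 144, -448, 1472, -4736.

-4736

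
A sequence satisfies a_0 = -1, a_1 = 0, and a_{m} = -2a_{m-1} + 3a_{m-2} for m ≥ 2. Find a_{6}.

The ordinary generating function has denominator 1 + 2x - 3x^2.
Iterating the recurrence: a_0,…,a_{6} = -1, 0, -3, 6, -21, 60, -183.

-183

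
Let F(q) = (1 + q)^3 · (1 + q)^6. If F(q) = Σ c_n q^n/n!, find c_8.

362880

The EGF product rule gives c_8 = Σ_{k_1+k_2=8} C(8; k_1,k_2) · ∏ g_i(k_i), where (1+q)^3 gives the falling factorial (3)_k; (1+q)^6 gives the falling factorial (6)_k.
g_1(k) for k = 0…8: 1, 3, 6, 6, 0, 0, 0, 0, 0.
g_2(k) for k = 0…8: 1, 6, 30, 120, 360, 720, 720, 0, 0.
c_8 = Σ_k C(8,k)·g_1(k)·g_2(8−k) = 28·6·720 + 56·6·720 = 120960 + 241920 = 362880.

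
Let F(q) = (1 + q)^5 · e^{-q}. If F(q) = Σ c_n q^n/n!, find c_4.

-19

The EGF product rule gives c_4 = Σ_{k_1+k_2=4} C(4; k_1,k_2) · ∏ g_i(k_i), where (1+q)^5 gives the falling factorial (5)_k; e^{-q} gives (-1)^k.
g_1(k) for k = 0…4: 1, 5, 20, 60, 120.
g_2(k) for k = 0…4: 1, -1, 1, -1, 1.
c_4 = Σ_k C(4,k)·g_1(k)·g_2(4−k) = 1·1·1 + 4·5·(-1) + 6·20·1 + 4·60·(-1) + 1·120·1 = 1 − 20 + 120 − 240 + 120 = -19.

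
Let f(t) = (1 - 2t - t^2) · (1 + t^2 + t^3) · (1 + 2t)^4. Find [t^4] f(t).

(1 - 2t - t^2) has coefficients 1,-2,-1 for degrees 0…2.
(1 + t^2 + t^3) has coefficients 1,0,1,1,0 for degrees 0…4.
Finally multiplying by (1 + 2t)^4, the product of all factors after the first has coefficients 1,8,25,41,48 for degrees 0…4.
[t^4] = 1·48 − 2·41 − 1·25 = -59.

-59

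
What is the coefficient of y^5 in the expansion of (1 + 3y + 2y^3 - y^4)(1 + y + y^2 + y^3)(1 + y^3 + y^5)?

6

(1 + 3y + 2y^3 - y^4) has coefficients 1,3,0,2,-1 for degrees 0…4.
(1 + y + y^2 + y^3) has coefficients 1,1,1,1,0,0 for degrees 0…5.
Finally multiplying by (1 + y^3 + y^5), the product of all factors after the first has coefficients 1,1,1,2,1,2 for degrees 0…5.
[y^5] = 1·2 + 3·1 + 2·1 − 1·1 = 6.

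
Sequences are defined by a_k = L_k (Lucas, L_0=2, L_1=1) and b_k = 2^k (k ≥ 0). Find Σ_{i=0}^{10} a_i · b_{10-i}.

Write out a_i and b_{10-i} for i = 0,…,10 and sum the products.
Σ = 2·1024 + 1·512 + 3·256 + 4·128 + 7·64 + 11·32 + 18·16 + 29·8 + 47·4 + 76·2 + 123·1 = 5623.

5623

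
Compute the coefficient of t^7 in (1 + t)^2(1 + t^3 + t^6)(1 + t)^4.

(1 + t)^2 has coefficients 1,2,1 for degrees 0…2.
(1 + t^3 + t^6) has coefficients 1,0,0,1,0,0,1,0 for degrees 0…7.
Finally multiplying by (1 + t)^4, the product of all factors after the first has coefficients 1,4,6,5,5,6,5,5 for degrees 0…7.
[t^7] = 1·5 + 2·5 + 1·6 = 21.

21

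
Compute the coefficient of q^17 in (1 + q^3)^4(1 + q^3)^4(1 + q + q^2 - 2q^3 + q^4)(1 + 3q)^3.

812

(1 + q^3)^4 has coefficients 1,0,0,4,0,0,6,0,0,4,0,0,1 for degrees 0…12.
(1 + q^3)^4 has coefficients 1,0,0,4,0,0,6,0,0,4,0,0,1,0,0,0,0,0 for degrees 0…17.
Multiplying by (1 + q + q^2 - 2q^3 + q^4) gives running coefficients 1,1,1,2,5,4,-2,10,6,-8,10,4,-7,5,1,-2,1,0 for degrees 0…17.
Finally multiplying by (1 + 3q)^3, the product of all factors after the first has coefficients 1,10,37,65,77,130,223,235,150,262,370,40,83,320,-35,-47,145,-18 for degrees 0…17.
[q^17] = 1·(-18) + 4·(-35) + 6·40 + 4·150 + 1·130 = 812.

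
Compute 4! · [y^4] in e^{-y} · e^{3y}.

16

The EGF product rule gives c_4 = Σ_{k_1+k_2=4} C(4; k_1,k_2) · ∏ g_i(k_i), where e^{-y} gives (-1)^k; e^{3y} gives (3)^k.
g_1(k) for k = 0…4: 1, -1, 1, -1, 1.
g_2(k) for k = 0…4: 1, 3, 9, 27, 81.
c_4 = Σ_k C(4,k)·g_1(k)·g_2(4−k) = 1·1·81 + 4·(-1)·27 + 6·1·9 + 4·(-1)·3 + 1·1·1 = 81 − 108 + 54 − 12 + 1 = 16.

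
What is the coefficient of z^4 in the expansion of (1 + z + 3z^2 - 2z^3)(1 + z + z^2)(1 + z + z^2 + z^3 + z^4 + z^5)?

11

(1 + z + 3z^2 - 2z^3) has coefficients 1,1,3,-2 for degrees 0…3.
(1 + z + z^2) has coefficients 1,1,1,0,0 for degrees 0…4.
Finally multiplying by (1 + z + z^2 + z^3 + z^4 + z^5), the product of all factors after the first has coefficients 1,2,3,3,3 for degrees 0…4.
[z^4] = 1·3 + 1·3 + 3·3 − 2·2 = 11.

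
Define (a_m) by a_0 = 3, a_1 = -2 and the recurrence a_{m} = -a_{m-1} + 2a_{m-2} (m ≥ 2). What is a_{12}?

The ordinary generating function has denominator 1 + t - 2t^2.
Iterating the recurrence: a_0,…,a_{12} = 3, -2, 8, -12, 28, -52, 108, -212, 428, -852, 1708, -3412, 6828.

6828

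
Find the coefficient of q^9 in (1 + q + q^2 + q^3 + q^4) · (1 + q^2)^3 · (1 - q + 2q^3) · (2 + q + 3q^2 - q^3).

(1 + q + q^2 + q^3 + q^4) has coefficients 1,1,1,1,1 for degrees 0…4.
(1 + q^2)^3 has coefficients 1,0,3,0,3,0,1,0,0,0 for degrees 0…9.
Multiplying by (1 - q + 2q^3) gives running coefficients 1,-1,3,-1,3,3,1,5,0,2 for degrees 0…9.
Finally multiplying by (2 + q + 3q^2 - q^3), the product of all factors after the first has coefficients 2,-1,8,-3,15,3,15,17,5,18 for degrees 0…9.
[q^9] = 1·18 + 1·5 + 1·17 + 1·15 + 1·3 = 58.

58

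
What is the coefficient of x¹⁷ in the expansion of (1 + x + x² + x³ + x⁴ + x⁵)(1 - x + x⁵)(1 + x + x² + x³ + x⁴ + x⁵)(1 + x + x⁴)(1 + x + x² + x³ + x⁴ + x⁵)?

47

(1 + x + x² + x³ + x⁴ + x⁵) has coefficients 1,1,1,1,1,1 for degrees 0…5.
(1 - x + x⁵) has coefficients 1,-1,0,0,0,1,0,0,0,0,0,0,0,0,0,0,0,0 for degrees 0…17.
Multiplying by (1 + x + x² + x³ + x⁴ + x⁵) gives running coefficients 1,0,0,0,0,1,0,1,1,1,1,0,0,0,0,0,0,0 for degrees 0…17.
Multiplying by (1 + x + x⁴) gives running coefficients 1,1,0,0,1,1,1,1,2,3,2,2,1,1,1,0,0,0 for degrees 0…17.
Finally multiplying by (1 + x + x² + x³ + x⁴ + x⁵), the product of all factors after the first has coefficients 1,2,2,2,3,4,4,4,6,9,10,11,11,11,10,7,5,3 for degrees 0…17.
[x¹⁷] = 1·3 + 1·5 + 1·7 + 1·10 + 1·11 + 1·11 = 47.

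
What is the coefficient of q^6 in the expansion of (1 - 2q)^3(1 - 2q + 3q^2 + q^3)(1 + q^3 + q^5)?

-65

(1 - 2q)^3 has coefficients 1,-6,12,-8 for degrees 0…3.
(1 - 2q + 3q^2 + q^3) has coefficients 1,-2,3,1,0,0,0 for degrees 0…6.
Finally multiplying by (1 + q^3 + q^5), the product of all factors after the first has coefficients 1,-2,3,2,-2,4,-1 for degrees 0…6.
[q^6] = 1·(-1) − 6·4 + 12·(-2) − 8·2 = -65.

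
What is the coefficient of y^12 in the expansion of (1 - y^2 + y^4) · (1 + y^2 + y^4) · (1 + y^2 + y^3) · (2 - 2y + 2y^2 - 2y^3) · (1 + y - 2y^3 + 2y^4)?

6

(1 - y^2 + y^4) has coefficients 1,0,-1,0,1 for degrees 0…4.
(1 + y^2 + y^4) has coefficients 1,0,1,0,1,0,0,0,0,0,0,0,0 for degrees 0…12.
Multiplying by (1 + y^2 + y^3) gives running coefficients 1,0,2,1,2,1,1,1,0,0,0,0,0 for degrees 0…12.
Multiplying by (2 - 2y + 2y^2 - 2y^3) gives running coefficients 2,-2,6,-4,6,-4,2,-2,-2,0,-2,0,0 for degrees 0…12.
Finally multiplying by (1 + y - 2y^3 + 2y^4), the product of all factors after the first has coefficients 2,0,4,-2,10,-14,18,-20,16,-14,6,-2,-4 for degrees 0…12.
[y^12] = 1·(-4) − 1·6 + 1·16 = 6.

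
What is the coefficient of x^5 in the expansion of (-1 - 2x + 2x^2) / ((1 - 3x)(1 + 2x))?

The denominator gives the recurrence a_n = a_(n−1) + 6a_(n−2) for n ≥ 3; the numerator fixes a_0 = -1, a_1 = -3, a_2 = -7.
Iterating: -1, -3, -7, -25, -67, -217, so a_5 = -217.

-217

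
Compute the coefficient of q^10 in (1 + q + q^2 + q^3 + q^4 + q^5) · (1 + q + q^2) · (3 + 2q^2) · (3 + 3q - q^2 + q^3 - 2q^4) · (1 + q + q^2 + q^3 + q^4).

(1 + q + q^2 + q^3 + q^4 + q^5) has coefficients 1,1,1,1,1,1 for degrees 0…5.
(1 + q + q^2) has coefficients 1,1,1,0,0,0,0,0,0,0,0 for degrees 0…10.
Multiplying by (3 + 2q^2) gives running coefficients 3,3,5,2,2,0,0,0,0,0,0 for degrees 0…10.
Multiplying by (3 + 3q - q^2 + q^3 - 2q^4) gives running coefficients 9,18,21,21,4,3,-10,-2,-4,0,0 for degrees 0…10.
Finally multiplying by (1 + q + q^2 + q^3 + q^4), the product of all factors after the first has coefficients 9,27,48,69,73,67,39,16,-9,-13,-16 for degrees 0…10.
[q^10] = 1·(-16) + 1·(-13) + 1·(-9) + 1·16 + 1·39 + 1·67 = 84.

84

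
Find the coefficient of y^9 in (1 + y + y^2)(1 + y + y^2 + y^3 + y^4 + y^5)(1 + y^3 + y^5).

5

(1 + y + y^2) has coefficients 1,1,1 for degrees 0…2.
(1 + y + y^2 + y^3 + y^4 + y^5) has coefficients 1,1,1,1,1,1,0,0,0,0 for degrees 0…9.
Finally multiplying by (1 + y^3 + y^5), the product of all factors after the first has coefficients 1,1,1,2,2,3,2,2,2,1 for degrees 0…9.
[y^9] = 1·1 + 1·2 + 1·2 = 5.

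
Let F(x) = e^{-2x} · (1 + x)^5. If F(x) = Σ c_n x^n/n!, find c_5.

88

The EGF product rule gives c_5 = Σ_{k_1+k_2=5} C(5; k_1,k_2) · ∏ g_i(k_i), where e^{-2x} gives (-2)^k; (1+x)^5 gives the falling factorial (5)_k.
g_1(k) for k = 0…5: 1, -2, 4, -8, 16, -32.
g_2(k) for k = 0…5: 1, 5, 20, 60, 120, 120.
c_5 = Σ_k C(5,k)·g_1(k)·g_2(5−k) = 1·1·120 + 5·(-2)·120 + 10·4·60 + 10·(-8)·20 + 5·16·5 + 1·(-32)·1 = 120 − 1200 + 2400 − 1600 + 400 − 32 = 88.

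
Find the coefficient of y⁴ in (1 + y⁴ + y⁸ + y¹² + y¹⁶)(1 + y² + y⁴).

(1 + y⁴ + y⁸ + y¹² + y¹⁶) has coefficients 1,0,0,0,1 for degrees 0…4.
(1 + y² + y⁴) has coefficients 1,0,1,0,1 for degrees 0…4.
[y⁴] = 1·1 + 1·1 = 2.

2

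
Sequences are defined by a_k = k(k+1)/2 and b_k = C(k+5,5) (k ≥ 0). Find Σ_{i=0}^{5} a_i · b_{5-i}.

495

This is [x^5] in the product of the two ordinary generating functions.
Σ = 0·252 + 1·126 + 3·56 + 6·21 + 10·6 + 15·1 = 495.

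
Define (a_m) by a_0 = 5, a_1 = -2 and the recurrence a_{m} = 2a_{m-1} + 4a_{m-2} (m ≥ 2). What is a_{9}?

36352

The ordinary generating function has denominator 1 - 2x - 4x^2.
Iterating the recurrence: a_0,…,a_{9} = 5, -2, 16, 24, 112, 320, 1088, 3456, 11264, 36352.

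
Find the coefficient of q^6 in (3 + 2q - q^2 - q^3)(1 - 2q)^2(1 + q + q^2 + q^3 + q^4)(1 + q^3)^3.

(3 + 2q - q^2 - q^3) has coefficients 3,2,-1,-1 for degrees 0…3.
(1 - 2q)^2 has coefficients 1,-4,4,0,0,0,0 for degrees 0…6.
Multiplying by (1 + q + q^2 + q^3 + q^4) gives running coefficients 1,-3,1,1,1,0,4 for degrees 0…6.
Finally multiplying by (1 + q^3)^3, the product of all factors after the first has coefficients 1,-3,1,4,-8,3,10 for degrees 0…6.
[q^6] = 3·10 + 2·3 − 1·(-8) − 1·4 = 40.

40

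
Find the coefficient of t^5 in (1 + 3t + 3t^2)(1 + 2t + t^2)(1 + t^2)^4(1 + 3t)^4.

(1 + 3t + 3t^2) has coefficients 1,3,3 for degrees 0…2.
(1 + 2t + t^2) has coefficients 1,2,1,0,0,0 for degrees 0…5.
Multiplying by (1 + t^2)^4 gives running coefficients 1,2,5,8,10,12 for degrees 0…5.
Finally multiplying by (1 + 3t)^4, the product of all factors after the first has coefficients 1,14,83,284,673,1266 for degrees 0…5.
[t^5] = 1·1266 + 3·673 + 3·284 = 4137.

4137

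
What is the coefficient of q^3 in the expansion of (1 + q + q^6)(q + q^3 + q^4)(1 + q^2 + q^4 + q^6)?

(1 + q + q^6) has coefficients 1,1,0,0 for degrees 0…3.
(q + q^3 + q^4) has coefficients 0,1,0,1 for degrees 0…3.
Finally multiplying by (1 + q^2 + q^4 + q^6), the product of all factors after the first has coefficients 0,1,0,2 for degrees 0…3.
[q^3] = 1·2 + 1·0 = 2.

2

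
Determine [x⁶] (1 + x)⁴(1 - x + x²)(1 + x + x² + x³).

(1 + x)⁴ has coefficients 1,4,6,4,1 for degrees 0…4.
(1 - x + x²) has coefficients 1,-1,1,0,0,0,0 for degrees 0…6.
Finally multiplying by (1 + x + x² + x³), the product of all factors after the first has coefficients 1,0,1,1,0,1,0 for degrees 0…6.
[x⁶] = 1·0 + 4·1 + 6·0 + 4·1 + 1·1 = 9.

9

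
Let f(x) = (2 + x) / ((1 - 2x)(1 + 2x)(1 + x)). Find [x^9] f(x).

-341

The denominator gives the recurrence a_n = −a_(n−1) + 4a_(n−2) + 4a_(n−3) for n ≥ 3; the numerator fixes a_0 = 2, a_1 = -1, a_2 = 9.
Iterating: 2, -1, 9, -5, 37, -21, 149, -85, 597, -341, so a_9 = -341.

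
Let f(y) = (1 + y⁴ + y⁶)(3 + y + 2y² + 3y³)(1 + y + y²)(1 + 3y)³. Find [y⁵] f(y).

403

(1 + y⁴ + y⁶) has coefficients 1,0,0,0,1,0 for degrees 0…5.
(3 + y + 2y² + 3y³) has coefficients 3,1,2,3,0,0 for degrees 0…5.
Multiplying by (1 + y + y²) gives running coefficients 3,4,6,6,5,3 for degrees 0…5.
Finally multiplying by (1 + 3y)³, the product of all factors after the first has coefficients 3,31,123,249,329,372 for degrees 0…5.
[y⁵] = 1·372 + 1·31 = 403.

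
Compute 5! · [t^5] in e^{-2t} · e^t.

The EGF product rule gives c_5 = Σ_{k_1+k_2=5} C(5; k_1,k_2) · ∏ g_i(k_i), where e^{-2t} gives (-2)^k; e^t gives (1)^k.
g_1(k) for k = 0…5: 1, -2, 4, -8, 16, -32.
g_2(k) for k = 0…5: 1, 1, 1, 1, 1, 1.
c_5 = Σ_k C(5,k)·g_1(k)·g_2(5−k) = 1·1·1 + 5·(-2)·1 + 10·4·1 + 10·(-8)·1 + 5·16·1 + 1·(-32)·1 = 1 − 10 + 40 − 80 + 80 − 32 = -1.

-1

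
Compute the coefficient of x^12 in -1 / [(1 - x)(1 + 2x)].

-2731

Partial fractions give a closed form: a_n = (-1/3)·1^n + (-2/3)·(-2)^n.
At n = 12: a_12 = -2731.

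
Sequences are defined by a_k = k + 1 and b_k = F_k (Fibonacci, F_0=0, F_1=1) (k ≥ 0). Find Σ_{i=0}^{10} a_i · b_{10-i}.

364

This is [x^10] in the product of the two ordinary generating functions.
Σ = 1·55 + 2·34 + 3·21 + 4·13 + 5·8 + 6·5 + 7·3 + 8·2 + 9·1 + 10·1 + 11·0 = 364.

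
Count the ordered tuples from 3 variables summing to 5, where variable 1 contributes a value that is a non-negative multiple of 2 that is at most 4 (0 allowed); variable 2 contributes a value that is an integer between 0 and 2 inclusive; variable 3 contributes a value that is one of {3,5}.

3

The generating function for the choices is (1 + z^2 + z^4)·(1 + z + z^2)·(z^3 + z^5); the count is [z^5].
(1 + z^2 + z^4) has coefficients 1,0,1,0,1 for degrees 0…4.
(1 + z + z^2) has coefficients 1,1,1,0,0,0 for degrees 0…5.
Finally multiplying by (z^3 + z^5), the product of all factors after the first has coefficients 0,0,0,1,1,2 for degrees 0…5.
[z^5] = 1·2 + 1·1 + 1·0 = 3.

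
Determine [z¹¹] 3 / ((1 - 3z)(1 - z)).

797160

The denominator gives the recurrence a_n = 4a_(n−1) − 3a_(n−2) for n ≥ 2; the numerator fixes a_0 = 3, a_1 = 12.
Iterating: 3, 12, 39, 120, 363, 1092, 3279, 9840, 29523, 88572, 265719, 797160, so a_11 = 797160.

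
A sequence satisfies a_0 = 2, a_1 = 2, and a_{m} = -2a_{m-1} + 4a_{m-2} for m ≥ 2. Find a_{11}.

The ordinary generating function has denominator 1 + 2q - 4q^2.
Iterating the recurrence: a_0,…,a_{11} = 2, 2, 4, 0, 16, -32, 128, -384, 1280, -4096, 13312, -43008.

-43008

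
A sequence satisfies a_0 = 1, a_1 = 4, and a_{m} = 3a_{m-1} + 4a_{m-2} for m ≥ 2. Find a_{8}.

The ordinary generating function has denominator 1 - 3t - 4t^2.
Iterating the recurrence: a_0,…,a_{8} = 1, 4, 16, 64, 256, 1024, 4096, 16384, 65536.

65536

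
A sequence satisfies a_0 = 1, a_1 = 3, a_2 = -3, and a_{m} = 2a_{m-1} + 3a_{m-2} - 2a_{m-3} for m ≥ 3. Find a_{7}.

-175

The ordinary generating function has denominator 1 - 2z - 3z^2 + 2z^3.
Iterating the recurrence: a_0,…,a_{7} = 1, 3, -3, 1, -13, -17, -75, -175.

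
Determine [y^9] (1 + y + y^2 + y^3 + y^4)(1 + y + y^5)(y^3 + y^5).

3

(1 + y + y^2 + y^3 + y^4) has coefficients 1,1,1,1,1 for degrees 0…4.
(1 + y + y^5) has coefficients 1,1,0,0,0,1,0,0,0,0 for degrees 0…9.
Finally multiplying by (y^3 + y^5), the product of all factors after the first has coefficients 0,0,0,1,1,1,1,0,1,0 for degrees 0…9.
[y^9] = 1·0 + 1·1 + 1·0 + 1·1 + 1·1 = 3.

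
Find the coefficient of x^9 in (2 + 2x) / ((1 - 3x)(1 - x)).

78730

Partial fractions give a closed form: a_n = (4)·3^n + (-2)·1^n.
At n = 9: a_9 = 78730.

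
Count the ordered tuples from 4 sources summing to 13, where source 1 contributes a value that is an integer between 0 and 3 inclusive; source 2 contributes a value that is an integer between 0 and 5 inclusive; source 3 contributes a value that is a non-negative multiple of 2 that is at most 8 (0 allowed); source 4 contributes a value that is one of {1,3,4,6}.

The generating function for the choices is (1 + x + x² + x³)·(1 + x + x² + x³ + x⁴ + x⁵)·(1 + x² + x⁴ + x⁶ + x⁸)·(x + x³ + x⁴ + x⁶); the count is [x¹³].
(1 + x + x² + x³) has coefficients 1,1,1,1 for degrees 0…3.
(1 + x + x² + x³ + x⁴ + x⁵) has coefficients 1,1,1,1,1,1,0,0,0,0,0,0,0,0 for degrees 0…13.
Multiplying by (1 + x² + x⁴ + x⁶ + x⁸) gives running coefficients 1,1,2,2,3,3,3,3,3,3,2,2,1,1 for degrees 0…13.
Finally multiplying by (x + x³ + x⁴ + x⁶), the product of all factors after the first has coefficients 0,1,1,3,4,6,8,9,11,11,12,11,11,9 for degrees 0…13.
[x¹³] = 1·9 + 1·11 + 1·11 + 1·12 = 43.

43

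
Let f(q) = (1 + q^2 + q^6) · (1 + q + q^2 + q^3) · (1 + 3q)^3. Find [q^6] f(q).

(1 + q^2 + q^6) has coefficients 1,0,1,0,0,0,1 for degrees 0…6.
(1 + q + q^2 + q^3) has coefficients 1,1,1,1,0,0,0 for degrees 0…6.
Finally multiplying by (1 + 3q)^3, the product of all factors after the first has coefficients 1,10,37,64,63,54,27 for degrees 0…6.
[q^6] = 1·27 + 1·63 + 1·1 = 91.

91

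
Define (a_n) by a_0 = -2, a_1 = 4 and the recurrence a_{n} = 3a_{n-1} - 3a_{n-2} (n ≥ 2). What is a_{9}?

The ordinary generating function has denominator 1 - 3t + 3t^2.
Iterating the recurrence: a_0,…,a_{9} = -2, 4, 18, 42, 72, 90, 54, -108, -486, -1134.

-1134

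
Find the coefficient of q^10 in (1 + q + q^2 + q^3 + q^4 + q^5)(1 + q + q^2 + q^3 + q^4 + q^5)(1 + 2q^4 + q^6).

16

(1 + q + q^2 + q^3 + q^4 + q^5) has coefficients 1,1,1,1,1,1 for degrees 0…5.
(1 + q + q^2 + q^3 + q^4 + q^5) has coefficients 1,1,1,1,1,1,0,0,0,0,0 for degrees 0…10.
Finally multiplying by (1 + 2q^4 + q^6), the product of all factors after the first has coefficients 1,1,1,1,3,3,3,3,3,3,1 for degrees 0…10.
[q^10] = 1·1 + 1·3 + 1·3 + 1·3 + 1·3 + 1·3 = 16.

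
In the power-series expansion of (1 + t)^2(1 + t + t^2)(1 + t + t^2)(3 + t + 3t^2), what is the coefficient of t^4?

58

(1 + t)^2 has coefficients 1,2,1 for degrees 0…2.
(1 + t + t^2) has coefficients 1,1,1,0,0 for degrees 0…4.
Multiplying by (1 + t + t^2) gives running coefficients 1,2,3,2,1 for degrees 0…4.
Finally multiplying by (3 + t + 3t^2), the product of all factors after the first has coefficients 3,7,14,15,14 for degrees 0…4.
[t^4] = 1·14 + 2·15 + 1·14 = 58.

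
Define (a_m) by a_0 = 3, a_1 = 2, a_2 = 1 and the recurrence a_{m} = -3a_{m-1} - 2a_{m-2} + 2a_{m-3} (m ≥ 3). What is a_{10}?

-171

The ordinary generating function has denominator 1 + 3q + 2q^2 - 2q^3.
Iterating the recurrence: a_0,…,a_{10} = 3, 2, 1, -1, 5, -11, 21, -31, 29, 17, -171.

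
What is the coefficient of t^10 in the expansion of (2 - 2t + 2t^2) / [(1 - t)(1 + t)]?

The denominator gives the recurrence a_n = a_(n−2) for n ≥ 3; the numerator fixes a_0 = 2, a_1 = -2, a_2 = 4.
Iterating: 2, -2, 4, -2, 4, -2, 4, -2, 4, -2, 4, so a_10 = 4.

4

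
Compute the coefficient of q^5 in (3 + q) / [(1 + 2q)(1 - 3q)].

Partial fractions give a closed form: a_n = (1)·(-2)^n + (2)·3^n.
At n = 5: a_5 = 454.

454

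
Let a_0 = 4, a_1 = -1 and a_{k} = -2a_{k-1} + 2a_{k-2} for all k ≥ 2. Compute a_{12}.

196096

The ordinary generating function has denominator 1 + 2t - 2t^2.
Iterating the recurrence: a_0,…,a_{12} = 4, -1, 10, -22, 64, -172, 472, -1288, 3520, -9616, 26272, -71776, 196096.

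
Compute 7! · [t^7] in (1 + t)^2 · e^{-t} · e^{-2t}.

The EGF product rule gives c_7 = Σ_{k_1+k_2+k_3=7} C(7; k_1,k_2,k_3) · ∏ g_i(k_i), where (1+t)^2 gives the falling factorial (2)_k; e^{-t} gives (-1)^k; e^{-2t} gives (-2)^k.
g_1(k) for k = 0…7: 1, 2, 2, 0, 0, 0, 0, 0.
g_2(k) for k = 0…7: 1, -1, 1, -1, 1, -1, 1, -1.
g_3(k) for k = 0…7: 1, -2, 4, -8, 16, -32, 64, -128.
First combine the last two factors: h(k) = Σ_j C(k,j)·g_2(j)·g_3(k−j) for k = 0…7: 1, -3, 9, -27, 81, -243, 729, -2187.
c_7 = Σ_k C(7,k)·g_1(k)·h(7−k) = 1·1·(-2187) + 7·2·729 + 21·2·(-243) = −2187 + 10206 − 10206 = -2187.

-2187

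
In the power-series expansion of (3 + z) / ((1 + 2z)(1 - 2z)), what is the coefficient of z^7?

64

Partial fractions give a closed form: a_n = (5/4)·(-2)^n + (7/4)·2^n.
At n = 7: a_7 = 64.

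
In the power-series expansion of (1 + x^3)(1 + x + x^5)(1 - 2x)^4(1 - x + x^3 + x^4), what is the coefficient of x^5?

65

(1 + x^3) has coefficients 1,0,0,1 for degrees 0…3.
(1 + x + x^5) has coefficients 1,1,0,0,0,1 for degrees 0…5.
Multiplying by (1 - 2x)^4 gives running coefficients 1,-7,16,-8,-16,17 for degrees 0…5.
Finally multiplying by (1 - x + x^3 + x^4), the product of all factors after the first has coefficients 1,-8,23,-23,-14,42 for degrees 0…5.
[x^5] = 1·42 + 1·23 = 65.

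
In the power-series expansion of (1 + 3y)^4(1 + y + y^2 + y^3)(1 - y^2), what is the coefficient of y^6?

-66

(1 + 3y)^4 has coefficients 1,12,54,108,81 for degrees 0…4.
(1 + y + y^2 + y^3) has coefficients 1,1,1,1,0,0,0 for degrees 0…6.
Finally multiplying by (1 - y^2), the product of all factors after the first has coefficients 1,1,0,0,-1,-1,0 for degrees 0…6.
[y^6] = 1·0 + 12·(-1) + 54·(-1) + 108·0 + 81·0 = -66.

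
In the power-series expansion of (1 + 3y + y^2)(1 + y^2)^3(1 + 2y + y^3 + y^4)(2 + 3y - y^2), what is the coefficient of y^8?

87

(1 + 3y + y^2) has coefficients 1,3,1 for degrees 0…2.
(1 + y^2)^3 has coefficients 1,0,3,0,3,0,1,0,0 for degrees 0…8.
Multiplying by (1 + 2y + y^3 + y^4) gives running coefficients 1,2,3,7,4,9,4,5,3 for degrees 0…8.
Finally multiplying by (2 + 3y - y^2), the product of all factors after the first has coefficients 2,7,11,21,26,23,31,13,17 for degrees 0…8.
[y^8] = 1·17 + 3·13 + 1·31 = 87.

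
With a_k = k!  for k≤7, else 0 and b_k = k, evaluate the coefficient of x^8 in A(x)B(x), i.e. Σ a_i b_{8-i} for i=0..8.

6993

Write out a_i and b_{8-i} for i = 0,…,8 and sum the products.
Σ = 1·8 + 1·7 + 2·6 + 6·5 + 24·4 + 120·3 + 720·2 + 5040·1 + 0·0 = 6993.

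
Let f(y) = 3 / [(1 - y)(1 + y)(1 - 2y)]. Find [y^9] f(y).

Partial fractions give a closed form: a_n = (-3/2)·1^n + (1/2)·(-1)^n + (4)·2^n.
At n = 9: a_9 = 2046.

2046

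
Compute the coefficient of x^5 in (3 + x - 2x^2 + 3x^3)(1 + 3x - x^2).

-3

(3 + x - 2x^2 + 3x^3) has coefficients 3,1,-2,3 for degrees 0…3.
(1 + 3x - x^2) has coefficients 1,3,-1,0,0,0 for degrees 0…5.
[x^5] = 3·0 + 1·0 − 2·0 + 3·(-1) = -3.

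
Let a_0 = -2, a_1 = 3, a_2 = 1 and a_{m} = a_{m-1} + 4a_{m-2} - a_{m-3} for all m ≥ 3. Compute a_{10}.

The ordinary generating function has denominator 1 - y - 4y^2 + y^3.
Iterating the recurrence: a_0,…,a_{10} = -2, 3, 1, 15, 16, 75, 124, 408, 829, 2337, 5245.

5245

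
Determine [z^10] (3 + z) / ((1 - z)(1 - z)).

The denominator gives the recurrence a_n = 2a_(n−1) − a_(n−2) for n ≥ 2; the numerator fixes a_0 = 3, a_1 = 7.
Iterating: 3, 7, 11, 15, 19, 23, 27, 31, 35, 39, 43, so a_10 = 43.

43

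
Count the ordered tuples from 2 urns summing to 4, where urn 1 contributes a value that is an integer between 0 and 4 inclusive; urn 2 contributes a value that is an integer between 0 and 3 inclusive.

4

The generating function for the choices is (1 + t + t² + t³ + t⁴)·(1 + t + t² + t³); the count is [t⁴].
(1 + t + t² + t³ + t⁴) has coefficients 1,1,1,1,1 for degrees 0…4.
(1 + t + t² + t³) has coefficients 1,1,1,1,0 for degrees 0…4.
[t⁴] = 1·0 + 1·1 + 1·1 + 1·1 + 1·1 = 4.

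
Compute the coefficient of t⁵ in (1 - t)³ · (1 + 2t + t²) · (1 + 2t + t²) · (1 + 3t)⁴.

(1 - t)³ has coefficients 1,-3,3,-1 for degrees 0…3.
(1 + 2t + t²) has coefficients 1,2,1,0,0,0 for degrees 0…5.
Multiplying by (1 + 2t + t²) gives running coefficients 1,4,6,4,1,0 for degrees 0…5.
Finally multiplying by (1 + 3t)⁴, the product of all factors after the first has coefficients 1,16,108,400,886,1200 for degrees 0…5.
[t⁵] = 1·1200 − 3·886 + 3·400 − 1·108 = -366.

-366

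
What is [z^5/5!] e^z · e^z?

32

The EGF product rule gives c_5 = Σ_{k_1+k_2=5} C(5; k_1,k_2) · ∏ g_i(k_i), where e^z gives (1)^k; e^z gives (1)^k.
g_1(k) for k = 0…5: 1, 1, 1, 1, 1, 1.
g_2(k) for k = 0…5: 1, 1, 1, 1, 1, 1.
c_5 = Σ_k C(5,k)·g_1(k)·g_2(5−k) = 1·1·1 + 5·1·1 + 10·1·1 + 10·1·1 + 5·1·1 + 1·1·1 = 1 + 5 + 10 + 10 + 5 + 1 = 32.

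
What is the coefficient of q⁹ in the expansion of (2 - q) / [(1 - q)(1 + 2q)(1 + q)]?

-1705

Partial fractions give a closed form: a_n = (1/6)·1^n + (10/3)·(-2)^n + (-3/2)·(-1)^n.
At n = 9: a_9 = -1705.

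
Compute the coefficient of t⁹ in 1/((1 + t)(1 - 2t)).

The denominator gives the recurrence a_n = a_(n−1) + 2a_(n−2) for n ≥ 2; the numerator fixes a_0 = 1, a_1 = 1.
Iterating: 1, 1, 3, 5, 11, 21, 43, 85, 171, 341, so a_9 = 341.

341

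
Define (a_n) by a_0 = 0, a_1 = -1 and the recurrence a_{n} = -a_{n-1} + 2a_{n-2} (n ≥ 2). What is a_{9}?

The ordinary generating function has denominator 1 + q - 2q^2.
Iterating the recurrence: a_0,…,a_{9} = 0, -1, 1, -3, 5, -11, 21, -43, 85, -171.

-171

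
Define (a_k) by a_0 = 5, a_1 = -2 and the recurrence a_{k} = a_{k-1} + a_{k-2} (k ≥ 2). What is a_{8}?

The ordinary generating function has denominator 1 - x - x^2.
Iterating the recurrence: a_0,…,a_{8} = 5, -2, 3, 1, 4, 5, 9, 14, 23.

23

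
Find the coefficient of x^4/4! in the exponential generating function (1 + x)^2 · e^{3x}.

The EGF product rule gives c_4 = Σ_{k_1+k_2=4} C(4; k_1,k_2) · ∏ g_i(k_i), where (1+x)^2 gives the falling factorial (2)_k; e^{3x} gives (3)^k.
g_1(k) for k = 0…4: 1, 2, 2, 0, 0.
g_2(k) for k = 0…4: 1, 3, 9, 27, 81.
c_4 = Σ_k C(4,k)·g_1(k)·g_2(4−k) = 1·1·81 + 4·2·27 + 6·2·9 = 81 + 216 + 108 = 405.

405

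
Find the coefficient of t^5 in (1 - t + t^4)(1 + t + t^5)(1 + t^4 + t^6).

2

(1 - t + t^4) has coefficients 1,-1,0,0,1 for degrees 0…4.
(1 + t + t^5) has coefficients 1,1,0,0,0,1 for degrees 0…5.
Finally multiplying by (1 + t^4 + t^6), the product of all factors after the first has coefficients 1,1,0,0,1,2 for degrees 0…5.
[t^5] = 1·2 − 1·1 + 1·1 = 2.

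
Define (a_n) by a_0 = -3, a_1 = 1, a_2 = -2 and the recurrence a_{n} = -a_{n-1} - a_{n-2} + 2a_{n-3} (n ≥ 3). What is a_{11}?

-200

The ordinary generating function has denominator 1 + q + q^2 - 2q^3.
Iterating the recurrence: a_0,…,a_{11} = -3, 1, -2, -5, 9, -8, -11, 37, -42, -17, 133, -200.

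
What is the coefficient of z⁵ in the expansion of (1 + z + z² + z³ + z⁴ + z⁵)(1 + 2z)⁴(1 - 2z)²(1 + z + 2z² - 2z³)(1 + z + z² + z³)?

(1 + z + z² + z³ + z⁴ + z⁵) has coefficients 1,1,1,1,1,1 for degrees 0…5.
(1 + 2z)⁴ has coefficients 1,8,24,32,16,0 for degrees 0…5.
Multiplying by (1 - 2z)² gives running coefficients 1,4,-4,-32,-16,64 for degrees 0…5.
Multiplying by (1 + z + 2z² - 2z³) gives running coefficients 1,5,2,-30,-64,-8 for degrees 0…5.
Finally multiplying by (1 + z + z² + z³), the product of all factors after the first has coefficients 1,6,8,-22,-87,-100 for degrees 0…5.
[z⁵] = 1·(-100) + 1·(-87) + 1·(-22) + 1·8 + 1·6 + 1·1 = -194.

-194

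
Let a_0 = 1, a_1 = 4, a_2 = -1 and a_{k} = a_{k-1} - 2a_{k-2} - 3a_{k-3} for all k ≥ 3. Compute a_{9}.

-581

The ordinary generating function has denominator 1 - t + 2t^2 + 3t^3.
Iterating the recurrence: a_0,…,a_{9} = 1, 4, -1, -12, -22, 5, 85, 141, -44, -581.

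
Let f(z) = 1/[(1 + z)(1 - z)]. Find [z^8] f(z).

1

Partial fractions give a closed form: a_n = (1/2)·(-1)^n + (1/2)·1^n.
At n = 8: a_8 = 1.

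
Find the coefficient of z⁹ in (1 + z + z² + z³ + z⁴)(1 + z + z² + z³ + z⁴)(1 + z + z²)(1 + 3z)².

120

(1 + z + z² + z³ + z⁴) has coefficients 1,1,1,1,1 for degrees 0…4.
(1 + z + z² + z³ + z⁴) has coefficients 1,1,1,1,1,0,0,0,0,0 for degrees 0…9.
Multiplying by (1 + z + z²) gives running coefficients 1,2,3,3,3,2,1,0,0,0 for degrees 0…9.
Finally multiplying by (1 + 3z)², the product of all factors after the first has coefficients 1,8,24,39,48,47,40,24,9,0 for degrees 0…9.
[z⁹] = 1·0 + 1·9 + 1·24 + 1·40 + 1·47 = 120.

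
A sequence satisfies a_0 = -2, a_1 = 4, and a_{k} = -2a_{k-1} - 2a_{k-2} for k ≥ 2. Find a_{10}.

-64

The ordinary generating function has denominator 1 + 2q + 2q^2.
Iterating the recurrence: a_0,…,a_{10} = -2, 4, -4, 0, 8, -16, 16, 0, -32, 64, -64.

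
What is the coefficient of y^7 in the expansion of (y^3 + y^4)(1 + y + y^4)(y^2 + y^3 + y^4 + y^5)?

4

(y^3 + y^4) has coefficients 0,0,0,1,1 for degrees 0…4.
(1 + y + y^4) has coefficients 1,1,0,0,1,0,0,0 for degrees 0…7.
Finally multiplying by (y^2 + y^3 + y^4 + y^5), the product of all factors after the first has coefficients 0,0,1,2,2,2,2,1 for degrees 0…7.
[y^7] = 1·2 + 1·2 = 4.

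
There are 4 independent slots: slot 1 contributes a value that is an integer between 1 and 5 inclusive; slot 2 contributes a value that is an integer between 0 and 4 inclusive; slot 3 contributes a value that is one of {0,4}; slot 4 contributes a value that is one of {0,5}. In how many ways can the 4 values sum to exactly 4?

4

The generating function for the choices is (y + y^2 + y^3 + y^4 + y^5)·(1 + y + y^2 + y^3 + y^4)·(1 + y^4)·(1 + y^5); the count is [y^4].
(y + y^2 + y^3 + y^4 + y^5) has coefficients 0,1,1,1,1 for degrees 0…4.
(1 + y + y^2 + y^3 + y^4) has coefficients 1,1,1,1,1 for degrees 0…4.
Multiplying by (1 + y^4) gives running coefficients 1,1,1,1,2 for degrees 0…4.
Finally multiplying by (1 + y^5), the product of all factors after the first has coefficients 1,1,1,1,2 for degrees 0…4.
[y^4] = 1·1 + 1·1 + 1·1 + 1·1 = 4.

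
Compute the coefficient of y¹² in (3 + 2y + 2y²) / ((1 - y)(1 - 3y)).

3100069

The denominator gives the recurrence a_n = 4a_(n−1) − 3a_(n−2) for n ≥ 3; the numerator fixes a_0 = 3, a_1 = 14, a_2 = 49.
Iterating: 3, 14, 49, 154, 469, 1414, 4249, 12754, 38269, 114814, 344449, 1033354, 3100069, so a_12 = 3100069.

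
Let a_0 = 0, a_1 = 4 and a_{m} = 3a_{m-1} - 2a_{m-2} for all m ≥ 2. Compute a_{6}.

The ordinary generating function has denominator 1 - 3y + 2y^2.
Iterating the recurrence: a_0,…,a_{6} = 0, 4, 12, 28, 60, 124, 252.

252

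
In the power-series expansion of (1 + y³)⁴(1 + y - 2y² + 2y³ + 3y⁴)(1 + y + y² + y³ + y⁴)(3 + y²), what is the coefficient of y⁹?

121

(1 + y³)⁴ has coefficients 1,0,0,4,0,0,6,0,0,4 for degrees 0…9.
(1 + y - 2y² + 2y³ + 3y⁴) has coefficients 1,1,-2,2,3,0,0,0,0,0 for degrees 0…9.
Multiplying by (1 + y + y² + y³ + y⁴) gives running coefficients 1,2,0,2,5,4,3,5,3,0 for degrees 0…9.
Finally multiplying by (3 + y²), the product of all factors after the first has coefficients 3,6,1,8,15,14,14,19,12,5 for degrees 0…9.
[y⁹] = 1·5 + 4·14 + 6·8 + 4·3 = 121.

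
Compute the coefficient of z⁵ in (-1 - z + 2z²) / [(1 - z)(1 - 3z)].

-405

The denominator gives the recurrence a_n = 4a_(n−1) − 3a_(n−2) for n ≥ 3; the numerator fixes a_0 = -1, a_1 = -5, a_2 = -15.
Iterating: -1, -5, -15, -45, -135, -405, so a_5 = -405.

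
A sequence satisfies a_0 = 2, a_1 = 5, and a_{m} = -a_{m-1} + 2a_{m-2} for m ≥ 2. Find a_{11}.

The ordinary generating function has denominator 1 + y - 2y^2.
Iterating the recurrence: a_0,…,a_{11} = 2, 5, -1, 11, -13, 35, -61, 131, -253, 515, -1021, 2051.

2051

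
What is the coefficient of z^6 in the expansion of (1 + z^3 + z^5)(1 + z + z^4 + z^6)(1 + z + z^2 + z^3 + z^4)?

(1 + z^3 + z^5) has coefficients 1,0,0,1,0,1 for degrees 0…5.
(1 + z + z^4 + z^6) has coefficients 1,1,0,0,1,0,1 for degrees 0…6.
Finally multiplying by (1 + z + z^2 + z^3 + z^4), the product of all factors after the first has coefficients 1,2,2,2,3,2,2 for degrees 0…6.
[z^6] = 1·2 + 1·2 + 1·2 = 6.

6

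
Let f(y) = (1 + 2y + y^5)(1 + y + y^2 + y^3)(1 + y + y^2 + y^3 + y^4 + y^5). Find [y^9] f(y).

(1 + 2y + y^5) has coefficients 1,2,0,0,0,1 for degrees 0…5.
(1 + y + y^2 + y^3) has coefficients 1,1,1,1,0,0,0,0,0,0 for degrees 0…9.
Finally multiplying by (1 + y + y^2 + y^3 + y^4 + y^5), the product of all factors after the first has coefficients 1,2,3,4,4,4,3,2,1,0 for degrees 0…9.
[y^9] = 1·0 + 2·1 + 1·4 = 6.

6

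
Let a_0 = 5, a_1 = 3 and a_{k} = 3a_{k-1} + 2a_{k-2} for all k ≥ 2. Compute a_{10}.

462571

The ordinary generating function has denominator 1 - 3y - 2y^2.
Iterating the recurrence: a_0,…,a_{10} = 5, 3, 19, 63, 227, 807, 2875, 10239, 36467, 129879, 462571.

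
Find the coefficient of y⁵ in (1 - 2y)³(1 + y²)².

-22

(1 - 2y)³ has coefficients 1,-6,12,-8 for degrees 0…3.
(1 + y²)² has coefficients 1,0,2,0,1,0 for degrees 0…5.
[y⁵] = 1·0 − 6·1 + 12·0 − 8·2 = -22.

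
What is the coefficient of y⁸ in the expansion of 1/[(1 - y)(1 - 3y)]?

9841

The denominator gives the recurrence a_n = 4a_(n−1) − 3a_(n−2) for n ≥ 2; the numerator fixes a_0 = 1, a_1 = 4.
Iterating: 1, 4, 13, 40, 121, 364, 1093, 3280, 9841, so a_8 = 9841.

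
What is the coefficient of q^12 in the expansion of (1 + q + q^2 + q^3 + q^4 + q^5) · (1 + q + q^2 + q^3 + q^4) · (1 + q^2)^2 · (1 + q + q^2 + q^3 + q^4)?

(1 + q + q^2 + q^3 + q^4 + q^5) has coefficients 1,1,1,1,1,1 for degrees 0…5.
(1 + q + q^2 + q^3 + q^4) has coefficients 1,1,1,1,1,0,0,0,0,0,0,0,0 for degrees 0…12.
Multiplying by (1 + q^2)^2 gives running coefficients 1,1,3,3,4,3,3,1,1,0,0,0,0 for degrees 0…12.
Finally multiplying by (1 + q + q^2 + q^3 + q^4), the product of all factors after the first has coefficients 1,2,5,8,12,14,16,14,12,8,5,2,1 for degrees 0…12.
[q^12] = 1·1 + 1·2 + 1·5 + 1·8 + 1·12 + 1·14 = 42.

42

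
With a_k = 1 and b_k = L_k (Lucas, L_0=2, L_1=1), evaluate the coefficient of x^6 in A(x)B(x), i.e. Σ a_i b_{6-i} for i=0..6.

Write out a_i and b_{6-i} for i = 0,…,6 and sum the products.
Σ = 1·18 + 1·11 + 1·7 + 1·4 + 1·3 + 1·1 + 1·2 = 46.

46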